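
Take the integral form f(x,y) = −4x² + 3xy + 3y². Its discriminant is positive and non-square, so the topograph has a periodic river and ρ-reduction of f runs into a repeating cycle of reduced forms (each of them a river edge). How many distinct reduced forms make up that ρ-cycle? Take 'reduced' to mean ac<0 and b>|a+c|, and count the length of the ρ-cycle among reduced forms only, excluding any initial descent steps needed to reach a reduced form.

D = 57, ⌊√D⌋ = 7
river: ρ → (3,3,-4)
river: ρ → (-4,5,2)
river: ρ → (2,7,-1)
river: ρ → (-1,7,2)
river: ρ → (2,5,-4)
river: ρ → (-4,3,3)
ρ-cycle length = 6 (tail of 0 descent steps not counted)

6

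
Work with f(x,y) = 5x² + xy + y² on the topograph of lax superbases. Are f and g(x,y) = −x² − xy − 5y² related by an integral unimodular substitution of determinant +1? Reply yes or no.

D₁ = -19, D₂ = -19
f: flip: (5,1,1)→(1,-1,5)
f: translate: b→1 (≡-1 mod 2), so (1,-1,5)→(1,1,5)
f: reduced (well bottom): (1,1,5) with a≤c, −a<b≤a
g is negative-definite; reduce −g:
−g: reduced (well bottom): (1,1,5) with a≤c, −a<b≤a
flip sign back: reduced form of g is (-1,-1,-5)
reduced forms (1, 1, 5) vs (-1, -1, -5) ⇒ inequivalent

no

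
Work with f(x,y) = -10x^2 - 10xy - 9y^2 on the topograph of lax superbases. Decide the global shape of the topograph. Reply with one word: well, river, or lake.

D = b²−4ac = (-10)² − 4·(-10)·(-9) = -260
D < 0 ⇒ definite ⇒ every region one sign ⇒ single well

well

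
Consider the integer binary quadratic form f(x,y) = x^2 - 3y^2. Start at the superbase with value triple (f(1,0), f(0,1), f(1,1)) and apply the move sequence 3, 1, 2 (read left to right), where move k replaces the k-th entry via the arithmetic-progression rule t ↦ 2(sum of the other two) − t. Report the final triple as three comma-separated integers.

start (1,-3,-2) = (f(1,0),f(0,1),f(1,1))
replace slot 3: 2·(1+(-3)) − (-2) = -2 → (1,-3,-2)
replace slot 1: 2·((-3)+(-2)) − 1 = -11 → (-11,-3,-2)
replace slot 2: 2·((-11)+(-2)) − (-3) = -23 → (-11,-23,-2)

-11,-23,-2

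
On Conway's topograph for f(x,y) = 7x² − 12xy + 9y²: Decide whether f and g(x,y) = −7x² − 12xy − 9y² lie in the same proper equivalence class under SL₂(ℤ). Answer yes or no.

D₁ = -108, D₂ = -108
f: translate: b→2 (≡-12 mod 14), so (7,-12,9)→(7,2,4)
f: flip: (7,2,4)→(4,-2,7)
f: reduced (well bottom): (4,-2,7) with a≤c, −a<b≤a
g is negative-definite; reduce −g:
−g: translate: b→-2 (≡12 mod 14), so (7,12,9)→(7,-2,4)
−g: flip: (7,-2,4)→(4,2,7)
−g: reduced (well bottom): (4,2,7) with a≤c, −a<b≤a
flip sign back: reduced form of g is (-4,-2,-7)
reduced forms (4, -2, 7) vs (-4, -2, -7) ⇒ inequivalent

no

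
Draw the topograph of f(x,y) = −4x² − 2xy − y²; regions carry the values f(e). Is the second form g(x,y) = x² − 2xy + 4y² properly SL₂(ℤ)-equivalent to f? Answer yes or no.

D₁ = -12, D₂ = -12
f is negative-definite; reduce −f:
−f: flip: (4,2,1)→(1,-2,4)
−f: translate: b→0 (≡-2 mod 2), so (1,-2,4)→(1,0,3)
−f: reduced (well bottom): (1,0,3) with a≤c, −a<b≤a
flip sign back: reduced form of f is (-1,0,-3)
g: translate: b→0 (≡-2 mod 2), so (1,-2,4)→(1,0,3)
g: reduced (well bottom): (1,0,3) with a≤c, −a<b≤a
reduced forms (-1, 0, -3) vs (1, 0, 3) ⇒ inequivalent

no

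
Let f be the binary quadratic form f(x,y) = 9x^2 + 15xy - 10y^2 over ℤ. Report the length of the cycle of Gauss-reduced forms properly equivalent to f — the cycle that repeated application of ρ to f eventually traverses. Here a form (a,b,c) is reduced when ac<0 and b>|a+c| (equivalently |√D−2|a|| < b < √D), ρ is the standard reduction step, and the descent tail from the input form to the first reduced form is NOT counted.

D = 585, ⌊√D⌋ = 24
river: ρ → (-10,5,14)
river: ρ → (14,23,-1)
river: ρ → (-1,23,14)
river: ρ → (14,5,-10)
river: ρ → (-10,15,9)
river: ρ → (9,21,-4)
river: ρ → (-4,19,14)
river: ρ → (14,9,-9)
river: ρ → (-9,9,14)
river: ρ → (14,19,-4)
river: ρ → (-4,21,9)
river: ρ → (9,15,-10)
ρ-cycle length = 12 (tail of 0 descent steps not counted)

12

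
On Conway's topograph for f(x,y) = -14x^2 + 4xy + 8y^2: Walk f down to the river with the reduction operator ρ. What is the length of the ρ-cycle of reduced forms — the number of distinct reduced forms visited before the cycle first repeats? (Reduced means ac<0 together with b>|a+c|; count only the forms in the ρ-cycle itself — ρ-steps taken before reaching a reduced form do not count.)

D = 464, ⌊√D⌋ = 21
descent: ρ → (8,12,-10)  [lands on river]
river: ρ → (-10,8,10)
river: ρ → (10,12,-8)
river: ρ → (-8,20,2)
river: ρ → (2,20,-8)
river: ρ → (-8,12,10)
river: ρ → (10,8,-10)
river: ρ → (-10,12,8)
river: ρ → (8,20,-2)
river: ρ → (-2,20,8)
ρ-cycle length = 10 (tail of 1 descent step not counted)

10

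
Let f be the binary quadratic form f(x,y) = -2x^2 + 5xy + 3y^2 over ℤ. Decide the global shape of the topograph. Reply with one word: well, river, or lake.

D = b²−4ac = 5² − 4·(-2)·3 = 49
D = 7² is a perfect square ⇒ form factors over ℤ ⇒ lakes

lake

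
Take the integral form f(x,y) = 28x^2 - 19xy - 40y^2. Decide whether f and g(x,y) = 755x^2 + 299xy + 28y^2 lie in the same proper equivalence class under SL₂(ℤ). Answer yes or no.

D₁ = 4841, D₂ = 4841
river cycle of f (length 22): (-40, 19, 28), (28, 37, -31), (-31, 25, 34), (34, 43, -22), (-22, 45, 32), (32, 19, -35), (-35, 51, 16), (16, 45, -44), (-44, 43, 17), (17, 59, -20), … (12 more)
river cycle of g (length 22): (28, 37, -31), (-31, 25, 34), (34, 43, -22), (-22, 45, 32), (32, 19, -35), (-35, 51, 16), (16, 45, -44), (-44, 43, 17), (17, 59, -20), (-20, 61, 14), … (12 more)
cycles coincide ⇒ equivalent

yes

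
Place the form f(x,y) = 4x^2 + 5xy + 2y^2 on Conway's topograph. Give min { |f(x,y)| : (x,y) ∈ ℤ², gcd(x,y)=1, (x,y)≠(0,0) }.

translate: b→-3 (≡5 mod 8), so (4,5,2)→(4,-3,1)
flip: (4,-3,1)→(1,3,4)
translate: b→1 (≡3 mod 2), so (1,3,4)→(1,1,2)
reduced (well bottom): (1,1,2) with a≤c, −a<b≤a
well minimum = a = 1

1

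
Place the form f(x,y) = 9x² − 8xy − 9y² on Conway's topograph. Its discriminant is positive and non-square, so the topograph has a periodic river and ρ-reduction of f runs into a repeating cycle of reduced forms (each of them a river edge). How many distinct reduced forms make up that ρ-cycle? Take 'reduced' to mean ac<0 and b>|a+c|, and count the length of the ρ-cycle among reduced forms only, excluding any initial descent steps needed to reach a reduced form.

D = 388, ⌊√D⌋ = 19
descent: ρ → (-9,8,9)  [lands on river]
river: ρ → (9,10,-8)
river: ρ → (-8,6,11)
river: ρ → (11,16,-3)
river: ρ → (-3,14,16)
river: ρ → (16,18,-1)
river: ρ → (-1,18,16)
river: ρ → (16,14,-3)
river: ρ → (-3,16,11)
river: ρ → (11,6,-8)
river: ρ → (-8,10,9)
river: ρ → (9,8,-9)
river: ρ → (-9,10,8)
river: ρ → (8,6,-11)
river: ρ → (-11,16,3)
river: ρ → (3,14,-16)
river: ρ → (-16,18,1)
river: ρ → (1,18,-16)
river: ρ → (-16,14,3)
river: ρ → (3,16,-11)
river: ρ → (-11,6,8)
river: ρ → (8,10,-9)
ρ-cycle length = 22 (tail of 1 descent step not counted)

22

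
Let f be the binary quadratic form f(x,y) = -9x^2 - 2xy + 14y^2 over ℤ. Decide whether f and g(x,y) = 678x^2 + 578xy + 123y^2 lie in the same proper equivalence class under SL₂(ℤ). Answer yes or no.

D₁ = 508, D₂ = 508
river cycle of f (length 12): (-9, 16, 7), (7, 12, -13), (-13, 14, 6), (6, 22, -1), (-1, 22, 6), (6, 14, -13), (-13, 12, 7), (7, 16, -9), (-9, 20, 3), (3, 22, -2), … (2 more)
river cycle of g (length 12): (-9, 16, 7), (7, 12, -13), (-13, 14, 6), (6, 22, -1), (-1, 22, 6), (6, 14, -13), (-13, 12, 7), (7, 16, -9), (-9, 20, 3), (3, 22, -2), … (2 more)
cycles coincide ⇒ equivalent

yes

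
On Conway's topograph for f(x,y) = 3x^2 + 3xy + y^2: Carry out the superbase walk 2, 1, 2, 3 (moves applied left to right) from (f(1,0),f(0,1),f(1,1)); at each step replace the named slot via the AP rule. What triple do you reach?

start (3,1,7) = (f(1,0),f(0,1),f(1,1))
replace slot 2: 2·(3+7) − 1 = 19 → (3,19,7)
replace slot 1: 2·(19+7) − 3 = 49 → (49,19,7)
replace slot 2: 2·(49+7) − 19 = 93 → (49,93,7)
replace slot 3: 2·(49+93) − 7 = 277 → (49,93,277)

49,93,277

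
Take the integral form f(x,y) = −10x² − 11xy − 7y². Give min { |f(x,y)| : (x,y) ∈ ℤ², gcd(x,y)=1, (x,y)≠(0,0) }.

translate: b→-9 (≡11 mod 20), so (10,11,7)→(10,-9,6)
flip: (10,-9,6)→(6,9,10)
translate: b→-3 (≡9 mod 12), so (6,9,10)→(6,-3,7)
reduced (well bottom): (6,-3,7) with a≤c, −a<b≤a
well minimum |f| = |-6| = 6 (negative-definite)

6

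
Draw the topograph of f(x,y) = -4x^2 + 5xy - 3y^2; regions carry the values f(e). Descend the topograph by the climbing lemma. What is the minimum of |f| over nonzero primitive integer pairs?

translate: b→3 (≡-5 mod 8), so (4,-5,3)→(4,3,2)
flip: (4,3,2)→(2,-3,4)
translate: b→1 (≡-3 mod 4), so (2,-3,4)→(2,1,3)
reduced (well bottom): (2,1,3) with a≤c, −a<b≤a
well minimum |f| = |-2| = 2 (negative-definite)

2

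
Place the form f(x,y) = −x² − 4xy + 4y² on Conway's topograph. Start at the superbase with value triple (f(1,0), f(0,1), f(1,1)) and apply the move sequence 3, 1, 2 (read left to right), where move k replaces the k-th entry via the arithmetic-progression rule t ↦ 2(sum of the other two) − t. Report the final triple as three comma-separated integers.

start (-1,4,-1) = (f(1,0),f(0,1),f(1,1))
replace slot 3: 2·((-1)+4) − (-1) = 7 → (-1,4,7)
replace slot 1: 2·(4+7) − (-1) = 23 → (23,4,7)
replace slot 2: 2·(23+7) − 4 = 56 → (23,56,7)

23,56,7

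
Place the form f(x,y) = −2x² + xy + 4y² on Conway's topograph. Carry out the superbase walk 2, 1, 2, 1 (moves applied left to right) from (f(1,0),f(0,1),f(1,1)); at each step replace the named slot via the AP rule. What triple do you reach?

start (-2,4,3) = (f(1,0),f(0,1),f(1,1))
replace slot 2: 2·((-2)+3) − 4 = -2 → (-2,-2,3)
replace slot 1: 2·((-2)+3) − (-2) = 4 → (4,-2,3)
replace slot 2: 2·(4+3) − (-2) = 16 → (4,16,3)
replace slot 1: 2·(16+3) − 4 = 34 → (34,16,3)

34,16,3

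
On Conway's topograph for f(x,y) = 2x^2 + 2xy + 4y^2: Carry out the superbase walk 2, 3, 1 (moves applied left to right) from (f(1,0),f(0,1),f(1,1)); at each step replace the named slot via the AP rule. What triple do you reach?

start (2,4,8) = (f(1,0),f(0,1),f(1,1))
replace slot 2: 2·(2+8) − 4 = 16 → (2,16,8)
replace slot 3: 2·(2+16) − 8 = 28 → (2,16,28)
replace slot 1: 2·(16+28) − 2 = 86 → (86,16,28)

86,16,28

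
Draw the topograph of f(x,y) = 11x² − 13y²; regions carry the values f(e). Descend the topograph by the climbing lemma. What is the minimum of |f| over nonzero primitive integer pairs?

descent: ρ → (-13,0,11)
descent: ρ → (11,22,-2)  [lands on river]
river: ρ → (-2,22,11)
closes: descent 2, river 2
min |a| on river = 2

2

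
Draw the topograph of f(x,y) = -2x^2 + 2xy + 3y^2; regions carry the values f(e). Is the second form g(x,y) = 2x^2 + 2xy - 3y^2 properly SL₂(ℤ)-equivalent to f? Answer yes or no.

D₁ = 28, D₂ = 28
river cycle of f (length 4): (3, 4, -1), (-1, 4, 3), (3, 2, -2), (-2, 2, 3)
river cycle of g (length 4): (-3, 4, 1), (1, 4, -3), (-3, 2, 2), (2, 2, -3)
cycles differ ⇒ inequivalent

no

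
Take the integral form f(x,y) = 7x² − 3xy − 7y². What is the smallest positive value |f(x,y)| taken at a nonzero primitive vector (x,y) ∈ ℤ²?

descent: ρ → (-7,3,7)  [lands on river]
river: ρ → (7,11,-3)
river: ρ → (-3,13,3)
river: ρ → (3,11,-7)
closes: descent 1, river 4
min |a| on river = 3

3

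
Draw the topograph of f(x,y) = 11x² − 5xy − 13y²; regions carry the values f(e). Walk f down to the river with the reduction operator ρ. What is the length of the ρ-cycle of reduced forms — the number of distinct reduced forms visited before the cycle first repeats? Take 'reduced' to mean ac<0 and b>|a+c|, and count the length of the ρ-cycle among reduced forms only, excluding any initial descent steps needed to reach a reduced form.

D = 597, ⌊√D⌋ = 24
descent: ρ → (-13,5,11)  [lands on river]
river: ρ → (11,17,-7)
river: ρ → (-7,11,17)
river: ρ → (17,23,-1)
river: ρ → (-1,23,17)
river: ρ → (17,11,-7)
river: ρ → (-7,17,11)
river: ρ → (11,5,-13)
river: ρ → (-13,21,3)
river: ρ → (3,21,-13)
ρ-cycle length = 10 (tail of 1 descent step not counted)

10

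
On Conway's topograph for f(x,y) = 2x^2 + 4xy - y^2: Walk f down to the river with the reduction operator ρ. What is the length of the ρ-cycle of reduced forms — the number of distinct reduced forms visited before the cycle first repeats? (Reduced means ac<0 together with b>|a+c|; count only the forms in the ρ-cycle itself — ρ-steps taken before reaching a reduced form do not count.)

D = 24, ⌊√D⌋ = 4
river: ρ → (-1,4,2)
river: ρ → (2,4,-1)
ρ-cycle length = 2 (tail of 0 descent steps not counted)

2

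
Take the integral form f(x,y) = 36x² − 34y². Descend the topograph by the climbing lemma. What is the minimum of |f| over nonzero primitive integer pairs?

descent: ρ → (-34,68,2)  [lands on river]
river: ρ → (2,68,-34)
closes: descent 1, river 2
min |a| on river = 2

2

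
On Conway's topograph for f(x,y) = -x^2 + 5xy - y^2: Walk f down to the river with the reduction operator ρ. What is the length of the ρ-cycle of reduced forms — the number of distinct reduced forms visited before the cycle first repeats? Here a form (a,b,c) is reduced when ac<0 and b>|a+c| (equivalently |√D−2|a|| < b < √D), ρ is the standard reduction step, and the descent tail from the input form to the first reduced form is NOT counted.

D = 21, ⌊√D⌋ = 4
descent: ρ → (-1,3,3)  [lands on river]
river: ρ → (3,3,-1)
ρ-cycle length = 2 (tail of 1 descent step not counted)

2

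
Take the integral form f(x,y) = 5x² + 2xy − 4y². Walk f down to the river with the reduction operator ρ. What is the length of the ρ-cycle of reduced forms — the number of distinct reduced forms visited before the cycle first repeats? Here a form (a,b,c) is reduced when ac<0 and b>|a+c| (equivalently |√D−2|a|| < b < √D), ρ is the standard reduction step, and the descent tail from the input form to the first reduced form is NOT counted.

D = 84, ⌊√D⌋ = 9
river: ρ → (-4,6,3)
river: ρ → (3,6,-4)
river: ρ → (-4,2,5)
river: ρ → (5,8,-1)
river: ρ → (-1,8,5)
river: ρ → (5,2,-4)
ρ-cycle length = 6 (tail of 0 descent steps not counted)

6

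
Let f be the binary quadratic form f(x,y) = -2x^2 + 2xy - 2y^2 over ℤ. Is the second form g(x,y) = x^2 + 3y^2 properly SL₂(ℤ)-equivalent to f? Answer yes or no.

D₁ = -12, D₂ = -12
f is negative-definite; reduce −f:
−f: translate: b→2 (≡-2 mod 4), so (2,-2,2)→(2,2,2)
−f: reduced (well bottom): (2,2,2) with a≤c, −a<b≤a
flip sign back: reduced form of f is (-2,-2,-2)
g: reduced (well bottom): (1,0,3) with a≤c, −a<b≤a
reduced forms (-2, -2, -2) vs (1, 0, 3) ⇒ inequivalent

no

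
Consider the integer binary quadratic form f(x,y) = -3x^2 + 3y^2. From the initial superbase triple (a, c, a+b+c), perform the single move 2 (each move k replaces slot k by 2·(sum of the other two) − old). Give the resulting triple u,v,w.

start (-3,3,0) = (f(1,0),f(0,1),f(1,1))
replace slot 2: 2·((-3)+0) − 3 = -9 → (-3,-9,0)

-3,-9,0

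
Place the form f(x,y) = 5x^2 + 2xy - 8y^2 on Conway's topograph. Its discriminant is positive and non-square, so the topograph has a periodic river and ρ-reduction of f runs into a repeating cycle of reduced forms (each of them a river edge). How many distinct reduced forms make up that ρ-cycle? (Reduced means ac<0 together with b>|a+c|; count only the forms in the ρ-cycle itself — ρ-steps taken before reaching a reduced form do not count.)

D = 164, ⌊√D⌋ = 12
descent: ρ → (-8,-2,5)
descent: ρ → (5,12,-1)  [lands on river]
river: ρ → (-1,12,5)
river: ρ → (5,8,-5)
river: ρ → (-5,12,1)
river: ρ → (1,12,-5)
river: ρ → (-5,8,5)
ρ-cycle length = 6 (tail of 2 descent steps not counted)

6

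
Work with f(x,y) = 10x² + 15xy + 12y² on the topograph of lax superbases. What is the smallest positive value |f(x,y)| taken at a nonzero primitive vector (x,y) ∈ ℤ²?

translate: b→-5 (≡15 mod 20), so (10,15,12)→(10,-5,7)
flip: (10,-5,7)→(7,5,10)
reduced (well bottom): (7,5,10) with a≤c, −a<b≤a
well minimum = a = 7

7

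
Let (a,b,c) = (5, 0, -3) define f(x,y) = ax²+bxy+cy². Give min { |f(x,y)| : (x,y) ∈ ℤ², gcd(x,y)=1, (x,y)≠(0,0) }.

descent: ρ → (-3,6,2)  [lands on river]
river: ρ → (2,6,-3)
closes: descent 1, river 2
min |a| on river = 2

2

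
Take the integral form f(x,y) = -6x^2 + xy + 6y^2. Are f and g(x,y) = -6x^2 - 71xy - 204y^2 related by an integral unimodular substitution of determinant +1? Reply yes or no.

D₁ = 145, D₂ = 145
river cycle of f (length 6): (6, 11, -1), (-1, 11, 6), (6, 1, -6), (-6, 11, 1), (1, 11, -6), (-6, 1, 6)
river cycle of g (length 6): (-6, 1, 6), (6, 11, -1), (-1, 11, 6), (6, 1, -6), (-6, 11, 1), (1, 11, -6)
cycles coincide ⇒ equivalent

yes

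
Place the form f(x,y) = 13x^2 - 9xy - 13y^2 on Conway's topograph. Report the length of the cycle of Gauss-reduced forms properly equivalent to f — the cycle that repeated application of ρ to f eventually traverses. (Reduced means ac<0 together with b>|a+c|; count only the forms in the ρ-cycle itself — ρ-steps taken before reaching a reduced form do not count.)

D = 757, ⌊√D⌋ = 27
descent: ρ → (-13,9,13)  [lands on river]
river: ρ → (13,17,-9)
river: ρ → (-9,19,11)
river: ρ → (11,25,-3)
river: ρ → (-3,23,19)
river: ρ → (19,15,-7)
river: ρ → (-7,27,1)
river: ρ → (1,27,-7)
river: ρ → (-7,15,19)
river: ρ → (19,23,-3)
river: ρ → (-3,25,11)
river: ρ → (11,19,-9)
river: ρ → (-9,17,13)
river: ρ → (13,9,-13)
river: ρ → (-13,17,9)
river: ρ → (9,19,-11)
river: ρ → (-11,25,3)
river: ρ → (3,23,-19)
river: ρ → (-19,15,7)
river: ρ → (7,27,-1)
river: ρ → (-1,27,7)
river: ρ → (7,15,-19)
river: ρ → (-19,23,3)
river: ρ → (3,25,-11)
river: ρ → (-11,19,9)
river: ρ → (9,17,-13)
ρ-cycle length = 26 (tail of 1 descent step not counted)

26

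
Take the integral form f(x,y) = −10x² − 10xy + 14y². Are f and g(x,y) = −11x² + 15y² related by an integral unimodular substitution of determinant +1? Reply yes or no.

D₁ = 660, D₂ = 660
river cycle of f (length 4): (14, 10, -10), (-10, 10, 14), (14, 18, -6), (-6, 18, 14)
river cycle of g (length 6): (-11, 22, 4), (4, 18, -21), (-21, 24, 1), (1, 24, -21), (-21, 18, 4), (4, 22, -11)
cycles differ ⇒ inequivalent

no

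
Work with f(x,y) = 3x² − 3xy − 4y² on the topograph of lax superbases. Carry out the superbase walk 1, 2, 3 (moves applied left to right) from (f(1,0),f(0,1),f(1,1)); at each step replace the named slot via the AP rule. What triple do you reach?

start (3,-4,-4) = (f(1,0),f(0,1),f(1,1))
replace slot 1: 2·((-4)+(-4)) − 3 = -19 → (-19,-4,-4)
replace slot 2: 2·((-19)+(-4)) − (-4) = -42 → (-19,-42,-4)
replace slot 3: 2·((-19)+(-42)) − (-4) = -118 → (-19,-42,-118)

-19,-42,-118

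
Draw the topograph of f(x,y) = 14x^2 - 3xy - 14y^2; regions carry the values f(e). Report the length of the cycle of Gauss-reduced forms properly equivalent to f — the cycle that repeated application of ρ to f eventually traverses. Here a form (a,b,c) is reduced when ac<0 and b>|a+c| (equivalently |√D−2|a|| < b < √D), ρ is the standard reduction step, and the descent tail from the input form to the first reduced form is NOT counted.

D = 793, ⌊√D⌋ = 28
descent: ρ → (-14,3,14)  [lands on river]
river: ρ → (14,25,-3)
river: ρ → (-3,23,22)
river: ρ → (22,21,-4)
river: ρ → (-4,27,4)
river: ρ → (4,21,-22)
river: ρ → (-22,23,3)
river: ρ → (3,25,-14)
ρ-cycle length = 8 (tail of 1 descent step not counted)

8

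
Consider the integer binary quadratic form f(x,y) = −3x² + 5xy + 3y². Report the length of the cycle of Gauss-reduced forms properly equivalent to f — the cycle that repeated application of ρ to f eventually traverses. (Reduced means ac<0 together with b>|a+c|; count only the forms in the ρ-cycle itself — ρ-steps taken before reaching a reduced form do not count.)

D = 61, ⌊√D⌋ = 7
river: ρ → (3,7,-1)
river: ρ → (-1,7,3)
river: ρ → (3,5,-3)
river: ρ → (-3,7,1)
river: ρ → (1,7,-3)
river: ρ → (-3,5,3)
ρ-cycle length = 6 (tail of 0 descent steps not counted)

6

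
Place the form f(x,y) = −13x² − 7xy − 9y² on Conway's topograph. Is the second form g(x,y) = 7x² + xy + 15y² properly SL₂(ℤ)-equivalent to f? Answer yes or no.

D₁ = -419, D₂ = -419
f is negative-definite; reduce −f:
−f: flip: (13,7,9)→(9,-7,13)
−f: reduced (well bottom): (9,-7,13) with a≤c, −a<b≤a
flip sign back: reduced form of f is (-9,7,-13)
g: reduced (well bottom): (7,1,15) with a≤c, −a<b≤a
reduced forms (-9, 7, -13) vs (7, 1, 15) ⇒ inequivalent

no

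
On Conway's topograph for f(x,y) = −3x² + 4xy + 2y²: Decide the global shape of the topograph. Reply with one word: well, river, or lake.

D = b²−4ac = 4² − 4·(-3)·2 = 40
D > 0 non-square ⇒ indefinite ⇒ periodic river

river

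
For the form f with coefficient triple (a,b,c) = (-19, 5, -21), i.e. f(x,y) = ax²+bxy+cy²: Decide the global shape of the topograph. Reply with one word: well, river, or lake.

D = b²−4ac = 5² − 4·(-19)·(-21) = -1571
D < 0 ⇒ definite ⇒ every region one sign ⇒ single well

well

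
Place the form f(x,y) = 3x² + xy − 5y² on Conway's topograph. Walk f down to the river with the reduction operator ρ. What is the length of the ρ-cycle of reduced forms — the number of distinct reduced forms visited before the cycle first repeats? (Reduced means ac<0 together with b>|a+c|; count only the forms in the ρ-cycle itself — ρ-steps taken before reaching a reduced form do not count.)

D = 61, ⌊√D⌋ = 7
descent: ρ → (-5,-1,3)
descent: ρ → (3,7,-1)  [lands on river]
river: ρ → (-1,7,3)
river: ρ → (3,5,-3)
river: ρ → (-3,7,1)
river: ρ → (1,7,-3)
river: ρ → (-3,5,3)
ρ-cycle length = 6 (tail of 2 descent steps not counted)

6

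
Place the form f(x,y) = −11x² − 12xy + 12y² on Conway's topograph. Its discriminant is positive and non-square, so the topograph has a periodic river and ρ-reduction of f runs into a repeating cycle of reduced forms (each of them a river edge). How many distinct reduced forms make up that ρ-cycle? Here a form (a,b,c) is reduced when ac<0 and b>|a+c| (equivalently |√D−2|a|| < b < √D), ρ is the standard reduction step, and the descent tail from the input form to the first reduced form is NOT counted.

D = 672, ⌊√D⌋ = 25
descent: ρ → (12,12,-11)  [lands on river]
river: ρ → (-11,10,13)
river: ρ → (13,16,-8)
river: ρ → (-8,16,13)
river: ρ → (13,10,-11)
river: ρ → (-11,12,12)
ρ-cycle length = 6 (tail of 1 descent step not counted)

6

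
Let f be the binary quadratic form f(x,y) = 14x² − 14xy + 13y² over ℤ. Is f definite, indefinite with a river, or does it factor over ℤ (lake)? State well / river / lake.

D = b²−4ac = (-14)² − 4·14·13 = -532
D < 0 ⇒ definite ⇒ every region one sign ⇒ single well

well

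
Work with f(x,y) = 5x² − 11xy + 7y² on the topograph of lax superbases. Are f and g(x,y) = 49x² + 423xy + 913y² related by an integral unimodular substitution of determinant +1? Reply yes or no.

D₁ = -19, D₂ = -19
f: translate: b→-1 (≡-11 mod 10), so (5,-11,7)→(5,-1,1)
f: flip: (5,-1,1)→(1,1,5)
f: reduced (well bottom): (1,1,5) with a≤c, −a<b≤a
g: translate: b→31 (≡423 mod 98), so (49,423,913)→(49,31,5)
g: flip: (49,31,5)→(5,-31,49)
g: translate: b→-1 (≡-31 mod 10), so (5,-31,49)→(5,-1,1)
g: flip: (5,-1,1)→(1,1,5)
g: reduced (well bottom): (1,1,5) with a≤c, −a<b≤a
reduced forms (1, 1, 5) vs (1, 1, 5) ⇒ equivalent

yes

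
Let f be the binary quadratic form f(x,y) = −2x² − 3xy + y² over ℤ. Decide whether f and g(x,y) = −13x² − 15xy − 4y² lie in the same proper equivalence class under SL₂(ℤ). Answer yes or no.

D₁ = 17, D₂ = 17
river cycle of f (length 6): (1, 3, -2), (-2, 1, 2), (2, 3, -1), (-1, 3, 2), (2, 1, -2), (-2, 3, 1)
river cycle of g (length 6): (1, 3, -2), (-2, 1, 2), (2, 3, -1), (-1, 3, 2), (2, 1, -2), (-2, 3, 1)
cycles coincide ⇒ equivalent

yes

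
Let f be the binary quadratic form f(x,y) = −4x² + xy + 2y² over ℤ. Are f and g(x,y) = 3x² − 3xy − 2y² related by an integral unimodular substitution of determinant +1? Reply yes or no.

D₁ = 33, D₂ = 33
river cycle of f (length 4): (2, 3, -3), (-3, 3, 2), (2, 5, -1), (-1, 5, 2)
river cycle of g (length 4): (-2, 3, 3), (3, 3, -2), (-2, 5, 1), (1, 5, -2)
cycles differ ⇒ inequivalent

no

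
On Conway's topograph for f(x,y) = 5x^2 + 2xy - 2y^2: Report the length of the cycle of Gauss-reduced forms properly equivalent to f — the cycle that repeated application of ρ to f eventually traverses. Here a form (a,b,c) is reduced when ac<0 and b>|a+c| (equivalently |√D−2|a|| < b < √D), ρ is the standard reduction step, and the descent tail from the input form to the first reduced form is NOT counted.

D = 44, ⌊√D⌋ = 6
descent: ρ → (-2,6,1)  [lands on river]
river: ρ → (1,6,-2)
ρ-cycle length = 2 (tail of 1 descent step not counted)

2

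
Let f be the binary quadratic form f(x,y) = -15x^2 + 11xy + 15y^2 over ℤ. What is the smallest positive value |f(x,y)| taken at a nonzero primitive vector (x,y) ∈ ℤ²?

river: ρ → (15,19,-11)
river: ρ → (-11,25,9)
river: ρ → (9,29,-5)
river: ρ → (-5,31,3)
river: ρ → (3,29,-15)
river: ρ → (-15,31,1)
river: ρ → (1,31,-15)
river: ρ → (-15,29,3)
river: ρ → (3,31,-5)
river: ρ → (-5,29,9)
river: ρ → (9,25,-11)
river: ρ → (-11,19,15)
river: ρ → (15,11,-15)
river: ρ → (-15,19,11)
river: ρ → (11,25,-9)
river: ρ → (-9,29,5)
river: ρ → (5,31,-3)
river: ρ → (-3,29,15)
river: ρ → (15,31,-1)
river: ρ → (-1,31,15)
river: ρ → (15,29,-3)
river: ρ → (-3,31,5)
river: ρ → (5,29,-9)
river: ρ → (-9,25,11)
river: ρ → (11,19,-15)
river: ρ → (-15,11,15)
closes: descent 0, river 26
min |a| on river = 1

1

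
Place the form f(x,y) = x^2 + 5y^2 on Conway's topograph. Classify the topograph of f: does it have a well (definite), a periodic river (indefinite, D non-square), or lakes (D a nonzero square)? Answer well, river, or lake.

D = b²−4ac = 0² − 4·1·5 = -20
D < 0 ⇒ definite ⇒ every region one sign ⇒ single well

well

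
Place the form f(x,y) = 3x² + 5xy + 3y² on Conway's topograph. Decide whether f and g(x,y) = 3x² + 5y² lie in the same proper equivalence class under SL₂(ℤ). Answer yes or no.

D₁ = -11, D₂ = -60
discriminants differ ⇒ not SL₂(ℤ)-equivalent

no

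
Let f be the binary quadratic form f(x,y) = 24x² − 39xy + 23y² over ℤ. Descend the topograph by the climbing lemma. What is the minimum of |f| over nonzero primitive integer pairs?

translate: b→9 (≡-39 mod 48), so (24,-39,23)→(24,9,8)
flip: (24,9,8)→(8,-9,24)
translate: b→7 (≡-9 mod 16), so (8,-9,24)→(8,7,23)
reduced (well bottom): (8,7,23) with a≤c, −a<b≤a
well minimum = a = 8

8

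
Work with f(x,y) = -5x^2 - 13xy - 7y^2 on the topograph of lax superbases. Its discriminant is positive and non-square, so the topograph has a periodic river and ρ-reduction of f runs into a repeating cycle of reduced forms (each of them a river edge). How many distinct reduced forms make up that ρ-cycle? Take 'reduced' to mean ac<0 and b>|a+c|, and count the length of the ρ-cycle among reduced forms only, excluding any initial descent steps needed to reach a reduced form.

D = 29, ⌊√D⌋ = 5
descent: ρ → (-7,-1,1)
descent: ρ → (1,5,-1)  [lands on river]
river: ρ → (-1,5,1)
ρ-cycle length = 2 (tail of 2 descent steps not counted)

2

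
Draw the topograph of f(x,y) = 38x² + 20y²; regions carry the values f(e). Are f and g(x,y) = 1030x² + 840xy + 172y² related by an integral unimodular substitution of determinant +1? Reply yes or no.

D₁ = -3040, D₂ = -3040
f: flip: (38,0,20)→(20,0,38)
f: reduced (well bottom): (20,0,38) with a≤c, −a<b≤a
g: flip: (1030,840,172)→(172,-840,1030)
g: translate: b→-152 (≡-840 mod 344), so (172,-840,1030)→(172,-152,38)
g: flip: (172,-152,38)→(38,152,172)
g: translate: b→0 (≡152 mod 76), so (38,152,172)→(38,0,20)
g: flip: (38,0,20)→(20,0,38)
g: reduced (well bottom): (20,0,38) with a≤c, −a<b≤a
reduced forms (20, 0, 38) vs (20, 0, 38) ⇒ equivalent

yes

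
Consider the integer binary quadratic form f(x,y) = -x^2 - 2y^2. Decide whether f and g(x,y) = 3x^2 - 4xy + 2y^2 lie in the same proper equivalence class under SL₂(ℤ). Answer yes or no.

D₁ = -8, D₂ = -8
f is negative-definite; reduce −f:
−f: reduced (well bottom): (1,0,2) with a≤c, −a<b≤a
flip sign back: reduced form of f is (-1,0,-2)
g: translate: b→2 (≡-4 mod 6), so (3,-4,2)→(3,2,1)
g: flip: (3,2,1)→(1,-2,3)
g: translate: b→0 (≡-2 mod 2), so (1,-2,3)→(1,0,2)
g: reduced (well bottom): (1,0,2) with a≤c, −a<b≤a
reduced forms (-1, 0, -2) vs (1, 0, 2) ⇒ inequivalent

no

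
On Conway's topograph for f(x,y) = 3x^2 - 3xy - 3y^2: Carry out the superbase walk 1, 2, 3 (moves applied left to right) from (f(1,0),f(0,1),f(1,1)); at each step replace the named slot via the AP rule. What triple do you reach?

start (3,-3,-3) = (f(1,0),f(0,1),f(1,1))
replace slot 1: 2·((-3)+(-3)) − 3 = -15 → (-15,-3,-3)
replace slot 2: 2·((-15)+(-3)) − (-3) = -33 → (-15,-33,-3)
replace slot 3: 2·((-15)+(-33)) − (-3) = -93 → (-15,-33,-93)

-15,-33,-93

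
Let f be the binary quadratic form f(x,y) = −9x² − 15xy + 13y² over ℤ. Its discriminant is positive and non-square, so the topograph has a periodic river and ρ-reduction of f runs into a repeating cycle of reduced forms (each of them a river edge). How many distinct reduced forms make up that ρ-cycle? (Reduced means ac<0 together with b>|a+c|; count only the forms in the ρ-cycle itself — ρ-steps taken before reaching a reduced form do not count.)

D = 693, ⌊√D⌋ = 26
descent: ρ → (13,15,-9)  [lands on river]
river: ρ → (-9,21,7)
river: ρ → (7,21,-9)
river: ρ → (-9,15,13)
river: ρ → (13,11,-11)
river: ρ → (-11,11,13)
ρ-cycle length = 6 (tail of 1 descent step not counted)

6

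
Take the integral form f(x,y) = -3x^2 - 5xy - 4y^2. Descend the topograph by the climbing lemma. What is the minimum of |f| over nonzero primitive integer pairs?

translate: b→-1 (≡5 mod 6), so (3,5,4)→(3,-1,2)
flip: (3,-1,2)→(2,1,3)
reduced (well bottom): (2,1,3) with a≤c, −a<b≤a
well minimum |f| = |-2| = 2 (negative-definite)

2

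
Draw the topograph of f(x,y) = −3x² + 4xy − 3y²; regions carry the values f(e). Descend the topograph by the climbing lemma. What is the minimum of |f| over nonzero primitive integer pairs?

translate: b→2 (≡-4 mod 6), so (3,-4,3)→(3,2,2)
flip: (3,2,2)→(2,-2,3)
translate: b→2 (≡-2 mod 4), so (2,-2,3)→(2,2,3)
reduced (well bottom): (2,2,3) with a≤c, −a<b≤a
well minimum |f| = |-2| = 2 (negative-definite)

2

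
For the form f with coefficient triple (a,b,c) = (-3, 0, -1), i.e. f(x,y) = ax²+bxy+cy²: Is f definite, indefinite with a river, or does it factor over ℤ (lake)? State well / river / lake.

D = b²−4ac = 0² − 4·(-3)·(-1) = -12
D < 0 ⇒ definite ⇒ every region one sign ⇒ single well

well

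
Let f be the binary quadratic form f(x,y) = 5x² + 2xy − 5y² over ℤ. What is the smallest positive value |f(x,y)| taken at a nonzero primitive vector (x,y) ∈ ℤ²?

river: ρ → (-5,8,2)
river: ρ → (2,8,-5)
river: ρ → (-5,2,5)
river: ρ → (5,8,-2)
river: ρ → (-2,8,5)
river: ρ → (5,2,-5)
closes: descent 0, river 6
min |a| on river = 2

2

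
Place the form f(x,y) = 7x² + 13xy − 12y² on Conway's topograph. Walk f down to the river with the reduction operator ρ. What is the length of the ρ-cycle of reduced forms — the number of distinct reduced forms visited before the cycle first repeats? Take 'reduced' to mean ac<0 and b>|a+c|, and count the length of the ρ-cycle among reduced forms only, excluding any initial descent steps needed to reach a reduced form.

D = 505, ⌊√D⌋ = 22
river: ρ → (-12,11,8)
river: ρ → (8,21,-2)
river: ρ → (-2,19,18)
river: ρ → (18,17,-3)
river: ρ → (-3,19,12)
river: ρ → (12,5,-10)
river: ρ → (-10,15,7)
river: ρ → (7,13,-12)
ρ-cycle length = 8 (tail of 0 descent steps not counted)

8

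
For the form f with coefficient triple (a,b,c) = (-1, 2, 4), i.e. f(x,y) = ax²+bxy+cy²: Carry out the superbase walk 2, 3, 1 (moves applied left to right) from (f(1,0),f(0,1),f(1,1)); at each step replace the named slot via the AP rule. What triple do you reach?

start (-1,4,5) = (f(1,0),f(0,1),f(1,1))
replace slot 2: 2·((-1)+5) − 4 = 4 → (-1,4,5)
replace slot 3: 2·((-1)+4) − 5 = 1 → (-1,4,1)
replace slot 1: 2·(4+1) − (-1) = 11 → (11,4,1)

11,4,1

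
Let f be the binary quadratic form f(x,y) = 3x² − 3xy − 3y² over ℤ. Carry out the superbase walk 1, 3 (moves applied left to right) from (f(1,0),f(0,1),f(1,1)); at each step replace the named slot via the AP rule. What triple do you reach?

start (3,-3,-3) = (f(1,0),f(0,1),f(1,1))
replace slot 1: 2·((-3)+(-3)) − 3 = -15 → (-15,-3,-3)
replace slot 3: 2·((-15)+(-3)) − (-3) = -33 → (-15,-3,-33)

-15,-3,-33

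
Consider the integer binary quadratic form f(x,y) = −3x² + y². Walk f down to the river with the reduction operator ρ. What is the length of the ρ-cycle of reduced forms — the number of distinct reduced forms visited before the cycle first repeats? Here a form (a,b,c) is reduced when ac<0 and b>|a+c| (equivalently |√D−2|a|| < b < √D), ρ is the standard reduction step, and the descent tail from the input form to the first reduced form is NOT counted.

D = 12, ⌊√D⌋ = 3
descent: ρ → (1,2,-2)  [lands on river]
river: ρ → (-2,2,1)
ρ-cycle length = 2 (tail of 1 descent step not counted)

2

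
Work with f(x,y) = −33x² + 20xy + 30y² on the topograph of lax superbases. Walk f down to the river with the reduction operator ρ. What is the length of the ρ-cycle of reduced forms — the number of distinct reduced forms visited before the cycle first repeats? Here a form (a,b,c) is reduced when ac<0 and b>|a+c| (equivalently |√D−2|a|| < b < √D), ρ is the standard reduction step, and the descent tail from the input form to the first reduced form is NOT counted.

D = 4360, ⌊√D⌋ = 66
river: ρ → (30,40,-23)
river: ρ → (-23,52,18)
river: ρ → (18,56,-17)
river: ρ → (-17,46,33)
river: ρ → (33,20,-30)
river: ρ → (-30,40,23)
river: ρ → (23,52,-18)
river: ρ → (-18,56,17)
river: ρ → (17,46,-33)
river: ρ → (-33,20,30)
ρ-cycle length = 10 (tail of 0 descent steps not counted)

10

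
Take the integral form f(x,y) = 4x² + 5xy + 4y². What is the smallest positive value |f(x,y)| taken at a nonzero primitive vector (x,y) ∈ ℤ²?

translate: b→-3 (≡5 mod 8), so (4,5,4)→(4,-3,3)
flip: (4,-3,3)→(3,3,4)
reduced (well bottom): (3,3,4) with a≤c, −a<b≤a
well minimum = a = 3

3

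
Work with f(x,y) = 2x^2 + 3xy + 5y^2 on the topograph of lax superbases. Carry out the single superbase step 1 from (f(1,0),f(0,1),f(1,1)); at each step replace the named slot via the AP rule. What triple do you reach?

start (2,5,10) = (f(1,0),f(0,1),f(1,1))
replace slot 1: 2·(5+10) − 2 = 28 → (28,5,10)

28,5,10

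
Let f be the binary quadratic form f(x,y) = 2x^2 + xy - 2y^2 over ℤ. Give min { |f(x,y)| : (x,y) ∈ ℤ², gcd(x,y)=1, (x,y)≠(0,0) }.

river: ρ → (-2,3,1)
river: ρ → (1,3,-2)
river: ρ → (-2,1,2)
river: ρ → (2,3,-1)
river: ρ → (-1,3,2)
river: ρ → (2,1,-2)
closes: descent 0, river 6
min |a| on river = 1

1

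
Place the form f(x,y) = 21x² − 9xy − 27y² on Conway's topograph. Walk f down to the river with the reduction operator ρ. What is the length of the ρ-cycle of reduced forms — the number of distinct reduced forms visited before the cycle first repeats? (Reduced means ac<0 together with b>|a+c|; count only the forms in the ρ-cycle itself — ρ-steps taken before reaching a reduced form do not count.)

D = 2349, ⌊√D⌋ = 48
descent: ρ → (-27,9,21)  [lands on river]
river: ρ → (21,33,-15)
river: ρ → (-15,27,27)
river: ρ → (27,27,-15)
river: ρ → (-15,33,21)
river: ρ → (21,9,-27)
river: ρ → (-27,45,3)
river: ρ → (3,45,-27)
ρ-cycle length = 8 (tail of 1 descent step not counted)

8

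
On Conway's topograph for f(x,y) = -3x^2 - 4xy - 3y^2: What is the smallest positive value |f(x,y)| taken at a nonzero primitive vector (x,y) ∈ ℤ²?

translate: b→-2 (≡4 mod 6), so (3,4,3)→(3,-2,2)
flip: (3,-2,2)→(2,2,3)
reduced (well bottom): (2,2,3) with a≤c, −a<b≤a
well minimum |f| = |-2| = 2 (negative-definite)

2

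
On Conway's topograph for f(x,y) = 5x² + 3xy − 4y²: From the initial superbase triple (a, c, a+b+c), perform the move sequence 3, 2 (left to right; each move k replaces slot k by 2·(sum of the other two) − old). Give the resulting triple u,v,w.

start (5,-4,4) = (f(1,0),f(0,1),f(1,1))
replace slot 3: 2·(5+(-4)) − 4 = -2 → (5,-4,-2)
replace slot 2: 2·(5+(-2)) − (-4) = 10 → (5,10,-2)

5,10,-2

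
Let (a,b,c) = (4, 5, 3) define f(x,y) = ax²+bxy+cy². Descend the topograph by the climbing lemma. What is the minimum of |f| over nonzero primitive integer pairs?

translate: b→-3 (≡5 mod 8), so (4,5,3)→(4,-3,2)
flip: (4,-3,2)→(2,3,4)
translate: b→-1 (≡3 mod 4), so (2,3,4)→(2,-1,3)
reduced (well bottom): (2,-1,3) with a≤c, −a<b≤a
well minimum = a = 2

2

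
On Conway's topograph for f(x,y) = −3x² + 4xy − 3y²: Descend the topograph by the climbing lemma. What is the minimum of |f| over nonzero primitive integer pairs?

translate: b→2 (≡-4 mod 6), so (3,-4,3)→(3,2,2)
flip: (3,2,2)→(2,-2,3)
translate: b→2 (≡-2 mod 4), so (2,-2,3)→(2,2,3)
reduced (well bottom): (2,2,3) with a≤c, −a<b≤a
well minimum |f| = |-2| = 2 (negative-definite)

2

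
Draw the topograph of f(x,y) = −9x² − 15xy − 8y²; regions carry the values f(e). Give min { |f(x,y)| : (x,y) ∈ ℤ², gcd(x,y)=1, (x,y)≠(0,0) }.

translate: b→-3 (≡15 mod 18), so (9,15,8)→(9,-3,2)
flip: (9,-3,2)→(2,3,9)
translate: b→-1 (≡3 mod 4), so (2,3,9)→(2,-1,8)
reduced (well bottom): (2,-1,8) with a≤c, −a<b≤a
well minimum |f| = |-2| = 2 (negative-definite)

2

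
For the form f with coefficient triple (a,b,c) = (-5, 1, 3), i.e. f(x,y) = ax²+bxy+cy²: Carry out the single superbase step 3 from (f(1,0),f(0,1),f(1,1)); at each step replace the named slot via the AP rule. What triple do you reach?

start (-5,3,-1) = (f(1,0),f(0,1),f(1,1))
replace slot 3: 2·((-5)+3) − (-1) = -3 → (-5,3,-3)

-5,3,-3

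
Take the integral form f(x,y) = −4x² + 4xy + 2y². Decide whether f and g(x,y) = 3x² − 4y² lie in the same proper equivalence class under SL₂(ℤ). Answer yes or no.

D₁ = 48, D₂ = 48
river cycle of f (length 2): (2, 4, -4), (-4, 4, 2)
river cycle of g (length 2): (3, 6, -1), (-1, 6, 3)
cycles differ ⇒ inequivalent

no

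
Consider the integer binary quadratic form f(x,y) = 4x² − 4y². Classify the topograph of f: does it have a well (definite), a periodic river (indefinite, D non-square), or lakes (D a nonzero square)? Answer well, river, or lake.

D = b²−4ac = 0² − 4·4·(-4) = 64
D = 8² is a perfect square ⇒ form factors over ℤ ⇒ lakes

lake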